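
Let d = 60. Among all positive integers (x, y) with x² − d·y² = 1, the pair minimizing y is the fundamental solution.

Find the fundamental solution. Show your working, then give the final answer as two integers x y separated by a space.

[7; 1,2,1,14] for √60; ℓ=4 ⇒ convergent index 3
i=0: a=7 ⇒ p=7, q=1
i=1: a=1 ⇒ p=8, q=1
i=2: a=2 ⇒ p=23, q=3
i=3: a=1 ⇒ p=31, q=4
→ (31, 4).  Check: 31²=961, 60·4²=960, difference 1.

31 4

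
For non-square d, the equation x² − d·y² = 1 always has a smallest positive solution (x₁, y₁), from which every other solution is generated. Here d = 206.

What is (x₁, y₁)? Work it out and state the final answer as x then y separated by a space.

59535 4148

√206 = [14; 2,1,5,14,5,1,2,28, …], period ℓ=8 (even) → k=7
step 0: (14, 1)  from 14·(1,0) + (0,1)
…
step 2: (43, 3)  from 1·(29,2) + (14,1)
step 3: (244, 17)  from 5·(43,3) + (29,2)
…
step 5: (17539, 1222)  from 5·(3459,241) + (244,17)
step 6: (20998, 1463)  from 1·(17539,1222) + (3459,241)
step 7: (59535, 4148)  from 2·(20998,1463) + (17539,1222)
(x₁, y₁) = (59535, 4148);  59535² − 206·4148² = 1 ✓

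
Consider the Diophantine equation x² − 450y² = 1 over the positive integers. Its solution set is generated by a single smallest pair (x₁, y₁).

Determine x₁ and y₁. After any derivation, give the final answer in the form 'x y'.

√450 = [21; 4,1,2,4,2,1,4,42, …], period ℓ=8 (even) → k=7
k=0  a_k=21  p_k/q_k = 21/1
k=1  a_k=4  p_k/q_k = 85/4
k=2  a_k=1  p_k/q_k = 106/5
k=3  a_k=2  p_k/q_k = 297/14
k=4  a_k=4  p_k/q_k = 1294/61
k=5  a_k=2  p_k/q_k = 2885/136
k=6  a_k=1  p_k/q_k = 4179/197
k=7  a_k=4  p_k/q_k = 19601/924
fundamental: x₁=19601, y₁=924  (since 384199201 − 450·853776 = 1)

19601 924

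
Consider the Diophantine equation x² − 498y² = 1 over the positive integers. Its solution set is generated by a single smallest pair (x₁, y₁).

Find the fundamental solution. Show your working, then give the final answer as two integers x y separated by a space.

√498 = [22; 3,6,22,6,3,44, …], period ℓ=6 (even) → k=5
k=0  a_k=22  p_k/q_k = 22/1
k=1  a_k=3  p_k/q_k = 67/3
k=2  a_k=6  p_k/q_k = 424/19
k=3  a_k=22  p_k/q_k = 9395/421
k=4  a_k=6  p_k/q_k = 56794/2545
k=5  a_k=3  p_k/q_k = 179777/8056
→ (179777, 8056).  Check: 179777²=32319769729, 498·8056²=32319769728, difference 1.

179777 8056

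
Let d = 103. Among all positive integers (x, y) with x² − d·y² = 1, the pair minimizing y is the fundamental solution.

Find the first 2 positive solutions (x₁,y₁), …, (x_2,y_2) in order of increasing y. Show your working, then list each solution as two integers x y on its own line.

[10; 6,1,2,1,1,9,1,1,2,1,6,20] for √103; ℓ=12 ⇒ convergent index 11
a_0=10:  p_0=10·1+0=10,  q_0=10·0+1=1
…
a_3=2:  p_3=2·71+61=203,  q_3=2·7+6=20
…
a_10=1:  p_10=1·24266+9611=33877,  q_10=1·2391+947=3338
a_11=6:  p_11=6·33877+24266=227528,  q_11=6·3338+2391=22419
(x₁, y₁) = (227528, 22419);  227528² − 103·22419² = 1 ✓
(227528+22419√103)^2 = 103537981567 + 10201900464√103

227528 22419
103537981567 10201900464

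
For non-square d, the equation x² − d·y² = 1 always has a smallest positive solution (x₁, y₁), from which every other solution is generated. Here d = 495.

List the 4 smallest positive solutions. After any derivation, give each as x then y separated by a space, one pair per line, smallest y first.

89 4
15841 712
2819609 126732
501874561 22557584

√495 → a₀=22, period (4,44); ℓ=2 even so k=1
k=0  a_k=22  p_k/q_k = 22/1
k=1  a_k=4  p_k/q_k = 89/4
→ (89, 4).  Check: 89²=7921, 495·4²=7920, difference 1.
(89+4√495)^2 = 15841 + 712√495
(89+4√495)^3 = 2819609 + 126732√495
(89+4√495)^4 = 501874561 + 22557584√495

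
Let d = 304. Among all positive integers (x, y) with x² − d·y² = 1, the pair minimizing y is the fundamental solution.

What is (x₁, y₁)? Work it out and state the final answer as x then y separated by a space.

57799 3315

[17; 2,3,2,1,1,1,1,1,2,3,2,34] for √304; ℓ=12 ⇒ convergent index 11
i=0: a=17 ⇒ p=17, q=1
i=1: a=2 ⇒ p=35, q=2
…
i=5: a=1 ⇒ p=680, q=39
…
i=9: a=2 ⇒ p=7445, q=427
i=10: a=3 ⇒ p=25177, q=1444
i=11: a=2 ⇒ p=57799, q=3315
fundamental: x₁=57799, y₁=3315  (since 3340724401 − 304·10989225 = 1)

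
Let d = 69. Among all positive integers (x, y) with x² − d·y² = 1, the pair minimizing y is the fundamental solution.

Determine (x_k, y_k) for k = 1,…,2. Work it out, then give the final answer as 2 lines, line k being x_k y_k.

7775 936
120901249 14554800

[8; 3,3,1,4,1,3,3,16] for √69; ℓ=8 ⇒ convergent index 7
step 0: (8, 1)  from 8·(1,0) + (0,1)
step 1: (25, 3)  from 3·(8,1) + (1,0)
step 2: (83, 10)  from 3·(25,3) + (8,1)
step 3: (108, 13)  from 1·(83,10) + (25,3)
…
step 5: (623, 75)  from 1·(515,62) + (108,13)
step 6: (2384, 287)  from 3·(623,75) + (515,62)
step 7: (7775, 936)  from 3·(2384,287) + (623,75)
fundamental: x₁=7775, y₁=936  (since 60450625 − 69·876096 = 1)
n=2: (7775,936)∘(7775,936) = (7775·7775+69·936·936, 7775·936+936·7775) = (120901249,14554800)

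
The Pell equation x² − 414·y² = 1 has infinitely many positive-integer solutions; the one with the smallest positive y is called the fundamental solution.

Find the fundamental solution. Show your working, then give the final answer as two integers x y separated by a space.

√414 = [20; 2,1,7,2,7,1,2,40, …], period ℓ=8 (even) → k=7
step 0: (20, 1)  from 20·(1,0) + (0,1)
step 1: (41, 2)  from 2·(20,1) + (1,0)
step 2: (61, 3)  from 1·(41,2) + (20,1)
step 3: (468, 23)  from 7·(61,3) + (41,2)
step 4: (997, 49)  from 2·(468,23) + (61,3)
step 5: (7447, 366)  from 7·(997,49) + (468,23)
step 6: (8444, 415)  from 1·(7447,366) + (997,49)
step 7: (24335, 1196)  from 2·(8444,415) + (7447,366)
fundamental: x₁=24335, y₁=1196  (since 592192225 − 414·1430416 = 1)

24335 1196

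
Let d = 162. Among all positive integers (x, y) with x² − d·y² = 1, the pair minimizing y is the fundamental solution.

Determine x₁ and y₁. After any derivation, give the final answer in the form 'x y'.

d=162: √d = [12; 1,2,1,2,12,2,1,2,1,24] (ℓ=10, even), read p_9/q_9
step 0: (12, 1)  from 12·(1,0) + (0,1)
step 1: (13, 1)  from 1·(12,1) + (1,0)
…
step 3: (51, 4)  from 1·(38,3) + (13,1)
step 4: (140, 11)  from 2·(51,4) + (38,3)
…
step 6: (3602, 283)  from 2·(1731,136) + (140,11)
step 7: (5333, 419)  from 1·(3602,283) + (1731,136)
step 8: (14268, 1121)  from 2·(5333,419) + (3602,283)
step 9: (19601, 1540)  from 1·(14268,1121) + (5333,419)
(x₁, y₁) = (19601, 1540);  19601² − 162·1540² = 1 ✓

19601 1540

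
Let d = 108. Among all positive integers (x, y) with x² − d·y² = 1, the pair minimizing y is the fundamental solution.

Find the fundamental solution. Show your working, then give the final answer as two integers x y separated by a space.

√108 = [10; 2,1,1,4,1,1,2,20, …], period ℓ=8 (even) → k=7
k=0  a_k=10  p_k/q_k = 10/1
k=1  a_k=2  p_k/q_k = 21/2
…
k=3  a_k=1  p_k/q_k = 52/5
k=4  a_k=4  p_k/q_k = 239/23
k=5  a_k=1  p_k/q_k = 291/28
k=6  a_k=1  p_k/q_k = 530/51
k=7  a_k=2  p_k/q_k = 1351/130
(x₁, y₁) = (1351, 130);  1351² − 108·130² = 1 ✓

1351 130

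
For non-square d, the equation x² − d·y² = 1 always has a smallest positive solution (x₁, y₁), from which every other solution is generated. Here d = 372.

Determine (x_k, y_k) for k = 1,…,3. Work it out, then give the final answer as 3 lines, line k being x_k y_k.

12151 630
295293601 15310260
7176225079351 372069937890

√372 = [19; 3,2,12,2,3,38, …], period ℓ=6 (even) → k=5
k=0  a_k=19  p_k/q_k = 19/1
k=1  a_k=3  p_k/q_k = 58/3
k=2  a_k=2  p_k/q_k = 135/7
k=3  a_k=12  p_k/q_k = 1678/87
k=4  a_k=2  p_k/q_k = 3491/181
k=5  a_k=3  p_k/q_k = 12151/630
(x₁, y₁) = (12151, 630);  12151² − 372·630² = 1 ✓
(12151+630√372)^2 = 295293601 + 15310260√372
(12151+630√372)^3 = 7176225079351 + 372069937890√372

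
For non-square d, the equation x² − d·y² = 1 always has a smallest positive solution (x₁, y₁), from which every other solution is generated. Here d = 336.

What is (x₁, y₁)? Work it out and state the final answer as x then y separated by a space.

√336 → a₀=18, period (3,36); ℓ=2 even so k=1
a_0=18:  p_0=18·1+0=18,  q_0=18·0+1=1
a_1=3:  p_1=3·18+1=55,  q_1=3·1+0=3
(x₁, y₁) = (55, 3);  55² − 336·3² = 1 ✓

55 3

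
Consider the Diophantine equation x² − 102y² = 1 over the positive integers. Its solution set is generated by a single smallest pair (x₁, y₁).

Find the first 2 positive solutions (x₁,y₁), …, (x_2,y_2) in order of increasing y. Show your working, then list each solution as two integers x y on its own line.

√102 → a₀=10, period (10,20); ℓ=2 even so k=1
k=0  a_k=10  p_k/q_k = 10/1
k=1  a_k=10  p_k/q_k = 101/10
(x₁, y₁) = (101, 10);  101² − 102·10² = 1 ✓
k=2:  x_2 = 101·101+102·10·10 = 20401,  y_2 = 101·10+10·101 = 2020

101 10
20401 2020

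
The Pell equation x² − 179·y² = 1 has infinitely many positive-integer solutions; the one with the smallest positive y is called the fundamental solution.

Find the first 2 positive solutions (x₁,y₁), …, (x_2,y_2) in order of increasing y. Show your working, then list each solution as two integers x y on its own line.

4190210 313191
35115719688199 2624672120220

[13; 2,1,1,1,3,…,1,2,26] for √179; ℓ=14 ⇒ convergent index 13
i=0: a=13 ⇒ p=13, q=1
…
i=2: a=1 ⇒ p=40, q=3
i=3: a=1 ⇒ p=67, q=5
i=4: a=1 ⇒ p=107, q=8
i=5: a=3 ⇒ p=388, q=29
i=6: a=5 ⇒ p=2047, q=153
i=7: a=13 ⇒ p=26999, q=2018
i=8: a=5 ⇒ p=137042, q=10243
i=9: a=3 ⇒ p=438125, q=32747
…
i=11: a=1 ⇒ p=1013292, q=75737
i=12: a=1 ⇒ p=1588459, q=118727
i=13: a=2 ⇒ p=4190210, q=313191
fundamental: x₁=4190210, y₁=313191  (since 17557859844100 − 179·98088602481 = 1)
(4190210+313191√179)^2 = 35115719688199 + 2624672120220√179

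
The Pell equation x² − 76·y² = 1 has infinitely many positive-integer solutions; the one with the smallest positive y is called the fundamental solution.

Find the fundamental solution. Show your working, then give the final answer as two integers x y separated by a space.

57799 6630

√76 → a₀=8, period (1,2,1,1,5,4,5,1,1,2,1,16); ℓ=12 even so k=11
i=0: a=8 ⇒ p=8, q=1
…
i=2: a=2 ⇒ p=26, q=3
i=3: a=1 ⇒ p=35, q=4
i=4: a=1 ⇒ p=61, q=7
…
i=10: a=2 ⇒ p=41488, q=4759
i=11: a=1 ⇒ p=57799, q=6630
→ (57799, 6630).  Check: 57799²=3340724401, 76·6630²=3340724400, difference 1.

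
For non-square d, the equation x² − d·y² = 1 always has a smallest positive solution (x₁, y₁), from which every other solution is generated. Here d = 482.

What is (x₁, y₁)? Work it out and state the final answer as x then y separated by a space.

483 22

√482 = [21; 1,20,1,42, …], period ℓ=4 (even) → k=3
a_0=21:  p_0=21·1+0=21,  q_0=21·0+1=1
a_1=1:  p_1=1·21+1=22,  q_1=1·1+0=1
a_2=20:  p_2=20·22+21=461,  q_2=20·1+1=21
a_3=1:  p_3=1·461+22=483,  q_3=1·21+1=22
fundamental: x₁=483, y₁=22  (since 233289 − 482·484 = 1)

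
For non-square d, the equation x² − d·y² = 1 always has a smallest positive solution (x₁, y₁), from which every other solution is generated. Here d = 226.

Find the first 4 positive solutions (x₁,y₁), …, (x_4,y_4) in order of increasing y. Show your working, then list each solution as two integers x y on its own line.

451 30
406801 27060
366934051 24408090
330974107201 22016070120

[15; 30] for √226; ℓ=1 ⇒ convergent index 1
k=0  a_k=15  p_k/q_k = 15/1
k=1  a_k=30  p_k/q_k = 451/30
fundamental: x₁=451, y₁=30  (since 203401 − 226·900 = 1)
(451+30√226)^2 = 406801 + 27060√226
(451+30√226)^3 = 366934051 + 24408090√226
(451+30√226)^4 = 330974107201 + 22016070120√226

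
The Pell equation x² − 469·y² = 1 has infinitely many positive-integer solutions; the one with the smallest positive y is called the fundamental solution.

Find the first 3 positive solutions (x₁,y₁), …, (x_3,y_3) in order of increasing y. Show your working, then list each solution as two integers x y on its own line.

[21; 1,1,1,10,6,10,1,1,1,42] for √469; ℓ=10 ⇒ convergent index 9
a_0=21:  p_0=21·1+0=21,  q_0=21·0+1=1
…
a_2=1:  p_2=1·22+21=43,  q_2=1·1+1=2
a_3=1:  p_3=1·43+22=65,  q_3=1·2+1=3
a_4=10:  p_4=10·65+43=693,  q_4=10·3+2=32
…
a_7=1:  p_7=1·42923+4223=47146,  q_7=1·1982+195=2177
a_8=1:  p_8=1·47146+42923=90069,  q_8=1·2177+1982=4159
a_9=1:  p_9=1·90069+47146=137215,  q_9=1·4159+2177=6336
→ (137215, 6336).  Check: 137215²=18827956225, 469·6336²=18827956224, difference 1.
(x_2, y_2) = (137215·137215 + 469·6336·6336, 137215·6336 + 6336·137215) = (37655912449, 1738788480)
(x_3, y_3) = (137215·37655912449 + 469·6336·1738788480, 137215·1738788480 + 6336·37655912449) = (10333912053241855, 477175722560064)

137215 6336
37655912449 1738788480
10333912053241855 477175722560064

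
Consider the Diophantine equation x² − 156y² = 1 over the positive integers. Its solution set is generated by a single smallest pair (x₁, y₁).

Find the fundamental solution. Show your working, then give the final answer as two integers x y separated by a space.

d=156: √d = [12; 2,24] (ℓ=2, even), read p_1/q_1
step 0: (12, 1)  from 12·(1,0) + (0,1)
step 1: (25, 2)  from 2·(12,1) + (1,0)
→ (25, 2).  Check: 25²=625, 156·2²=624, difference 1.

25 2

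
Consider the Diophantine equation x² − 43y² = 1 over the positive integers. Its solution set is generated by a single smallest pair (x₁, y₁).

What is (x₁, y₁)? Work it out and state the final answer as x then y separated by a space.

3482 531

√43 = [6; 1,1,3,1,5,1,3,1,1,12, …], period ℓ=10 (even) → k=9
k=0  a_k=6  p_k/q_k = 6/1
…
k=2  a_k=1  p_k/q_k = 13/2
…
k=8  a_k=1  p_k/q_k = 1941/296
k=9  a_k=1  p_k/q_k = 3482/531
→ (3482, 531).  Check: 3482²=12124324, 43·531²=12124323, difference 1.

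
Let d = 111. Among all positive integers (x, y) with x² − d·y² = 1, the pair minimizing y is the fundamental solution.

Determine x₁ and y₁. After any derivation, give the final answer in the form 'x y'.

295 28

√111 = [10; 1,1,6,1,1,20, …], period ℓ=6 (even) → k=5
a_0=10:  p_0=10·1+0=10,  q_0=10·0+1=1
a_1=1:  p_1=1·10+1=11,  q_1=1·1+0=1
a_2=1:  p_2=1·11+10=21,  q_2=1·1+1=2
a_3=6:  p_3=6·21+11=137,  q_3=6·2+1=13
a_4=1:  p_4=1·137+21=158,  q_4=1·13+2=15
a_5=1:  p_5=1·158+137=295,  q_5=1·15+13=28
→ (295, 28).  Check: 295²=87025, 111·28²=87024, difference 1.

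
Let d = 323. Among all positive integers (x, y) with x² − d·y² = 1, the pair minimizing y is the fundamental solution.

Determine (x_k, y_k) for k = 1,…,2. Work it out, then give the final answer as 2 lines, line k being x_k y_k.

18 1
647 36

√323 = [17; 1,34, …], period ℓ=2 (even) → k=1
a_0=17:  p_0=17·1+0=17,  q_0=17·0+1=1
a_1=1:  p_1=1·17+1=18,  q_1=1·1+0=1
→ (18, 1).  Check: 18²=324, 323·1²=323, difference 1.
(x_2, y_2) = (18·18 + 323·1·1, 18·1 + 1·18) = (647, 36)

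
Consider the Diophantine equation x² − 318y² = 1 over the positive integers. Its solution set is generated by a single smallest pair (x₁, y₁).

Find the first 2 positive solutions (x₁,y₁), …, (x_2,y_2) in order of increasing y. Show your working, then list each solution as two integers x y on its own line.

[17; 1,4,1,34] for √318; ℓ=4 ⇒ convergent index 3
a_0=17:  p_0=17·1+0=17,  q_0=17·0+1=1
a_1=1:  p_1=1·17+1=18,  q_1=1·1+0=1
a_2=4:  p_2=4·18+17=89,  q_2=4·1+1=5
a_3=1:  p_3=1·89+18=107,  q_3=1·5+1=6
fundamental: x₁=107, y₁=6  (since 11449 − 318·36 = 1)
(x_2, y_2) = (107·107 + 318·6·6, 107·6 + 6·107) = (22897, 1284)

107 6
22897 1284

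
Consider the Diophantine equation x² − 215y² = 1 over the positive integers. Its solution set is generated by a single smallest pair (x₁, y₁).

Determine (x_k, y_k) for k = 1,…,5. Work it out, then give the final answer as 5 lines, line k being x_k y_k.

√215 = [14; 1,1,1,28, …], period ℓ=4 (even) → k=3
a_0=14:  p_0=14·1+0=14,  q_0=14·0+1=1
…
a_2=1:  p_2=1·15+14=29,  q_2=1·1+1=2
a_3=1:  p_3=1·29+15=44,  q_3=1·2+1=3
fundamental: x₁=44, y₁=3  (since 1936 − 215·9 = 1)
k=2:  x_2 = 44·44+215·3·3 = 3871,  y_2 = 44·3+3·44 = 264
k=3:  x_3 = 44·3871+215·3·264 = 340604,  y_3 = 44·264+3·3871 = 23229
k=4:  x_4 = 44·340604+215·3·23229 = 29969281,  y_4 = 44·23229+3·340604 = 2043888
k=5:  x_5 = 44·29969281+215·3·2043888 = 2636956124,  y_5 = 44·2043888+3·29969281 = 179838915

44 3
3871 264
340604 23229
29969281 2043888
2636956124 179838915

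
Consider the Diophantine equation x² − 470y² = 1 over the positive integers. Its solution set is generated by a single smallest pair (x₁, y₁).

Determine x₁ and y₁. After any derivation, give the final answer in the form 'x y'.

1691 78

√470 = [21; 1,2,8,2,1,42, …], period ℓ=6 (even) → k=5
a_0=21:  p_0=21·1+0=21,  q_0=21·0+1=1
…
a_2=2:  p_2=2·22+21=65,  q_2=2·1+1=3
a_3=8:  p_3=8·65+22=542,  q_3=8·3+1=25
a_4=2:  p_4=2·542+65=1149,  q_4=2·25+3=53
a_5=1:  p_5=1·1149+542=1691,  q_5=1·53+25=78
(x₁, y₁) = (1691, 78);  1691² − 470·78² = 1 ✓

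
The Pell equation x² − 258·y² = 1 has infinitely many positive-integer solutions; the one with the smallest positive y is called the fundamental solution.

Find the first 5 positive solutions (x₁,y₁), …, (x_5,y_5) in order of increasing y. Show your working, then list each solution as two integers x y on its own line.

257 16
132097 8224
67897601 4227120
34899234817 2172731456
17938138798337 1116779741264

√258 → a₀=16, period (16,32); ℓ=2 even so k=1
i=0: a=16 ⇒ p=16, q=1
i=1: a=16 ⇒ p=257, q=16
fundamental: x₁=257, y₁=16  (since 66049 − 258·256 = 1)
k=2:  x_2 = 257·257+258·16·16 = 132097,  y_2 = 257·16+16·257 = 8224
k=3:  x_3 = 257·132097+258·16·8224 = 67897601,  y_3 = 257·8224+16·132097 = 4227120
k=4:  x_4 = 257·67897601+258·16·4227120 = 34899234817,  y_4 = 257·4227120+16·67897601 = 2172731456
k=5:  x_5 = 257·34899234817+258·16·2172731456 = 17938138798337,  y_5 = 257·2172731456+16·34899234817 = 1116779741264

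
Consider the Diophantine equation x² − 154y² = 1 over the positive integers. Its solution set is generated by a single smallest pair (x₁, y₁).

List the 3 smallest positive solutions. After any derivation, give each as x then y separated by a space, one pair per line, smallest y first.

√154 = [12; 2,2,3,1,2,1,3,2,2,24, …], period ℓ=10 (even) → k=9
step 0: (12, 1)  from 12·(1,0) + (0,1)
…
step 2: (62, 5)  from 2·(25,2) + (12,1)
step 3: (211, 17)  from 3·(62,5) + (25,2)
…
step 6: (1030, 83)  from 1·(757,61) + (273,22)
step 7: (3847, 310)  from 3·(1030,83) + (757,61)
step 8: (8724, 703)  from 2·(3847,310) + (1030,83)
step 9: (21295, 1716)  from 2·(8724,703) + (3847,310)
(x₁, y₁) = (21295, 1716);  21295² − 154·1716² = 1 ✓
(x_2, y_2) = (21295·21295 + 154·1716·1716, 21295·1716 + 1716·21295) = (906954049, 73084440)
(x_3, y_3) = (21295·906954049 + 154·1716·73084440, 21295·73084440 + 1716·906954049) = (38627172925615, 3112666297884)

21295 1716
906954049 73084440
38627172925615 3112666297884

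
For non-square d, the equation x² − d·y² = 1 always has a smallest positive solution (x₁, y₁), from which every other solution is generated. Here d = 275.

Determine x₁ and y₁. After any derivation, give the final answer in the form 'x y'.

[16; 1,1,2,1,1,32] for √275; ℓ=6 ⇒ convergent index 5
k=0  a_k=16  p_k/q_k = 16/1
k=1  a_k=1  p_k/q_k = 17/1
k=2  a_k=1  p_k/q_k = 33/2
…
k=4  a_k=1  p_k/q_k = 116/7
k=5  a_k=1  p_k/q_k = 199/12
(x₁, y₁) = (199, 12);  199² − 275·12² = 1 ✓

199 12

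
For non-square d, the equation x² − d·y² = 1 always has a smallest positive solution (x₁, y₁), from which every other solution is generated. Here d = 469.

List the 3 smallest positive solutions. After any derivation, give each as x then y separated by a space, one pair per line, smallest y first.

137215 6336
37655912449 1738788480
10333912053241855 477175722560064

√469 = [21; 1,1,1,10,6,10,1,1,1,42, …], period ℓ=10 (even) → k=9
a_0=21:  p_0=21·1+0=21,  q_0=21·0+1=1
a_1=1:  p_1=1·21+1=22,  q_1=1·1+0=1
a_2=1:  p_2=1·22+21=43,  q_2=1·1+1=2
a_3=1:  p_3=1·43+22=65,  q_3=1·2+1=3
a_4=10:  p_4=10·65+43=693,  q_4=10·3+2=32
a_5=6:  p_5=6·693+65=4223,  q_5=6·32+3=195
a_6=10:  p_6=10·4223+693=42923,  q_6=10·195+32=1982
…
a_8=1:  p_8=1·47146+42923=90069,  q_8=1·2177+1982=4159
a_9=1:  p_9=1·90069+47146=137215,  q_9=1·4159+2177=6336
(x₁, y₁) = (137215, 6336);  137215² − 469·6336² = 1 ✓
(137215+6336√469)^2 = 37655912449 + 1738788480√469
(137215+6336√469)^3 = 10333912053241855 + 477175722560064√469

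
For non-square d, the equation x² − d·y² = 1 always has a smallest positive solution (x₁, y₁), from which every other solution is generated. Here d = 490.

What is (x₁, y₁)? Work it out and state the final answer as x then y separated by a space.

√490 = [22; 7,2,1,4,4,4,1,2,7,44, …], period ℓ=10 (even) → k=9
i=0: a=22 ⇒ p=22, q=1
i=1: a=7 ⇒ p=155, q=7
i=2: a=2 ⇒ p=332, q=15
i=3: a=1 ⇒ p=487, q=22
i=4: a=4 ⇒ p=2280, q=103
i=5: a=4 ⇒ p=9607, q=434
i=6: a=4 ⇒ p=40708, q=1839
i=7: a=1 ⇒ p=50315, q=2273
i=8: a=2 ⇒ p=141338, q=6385
i=9: a=7 ⇒ p=1039681, q=46968
(x₁, y₁) = (1039681, 46968);  1039681² − 490·46968² = 1 ✓

1039681 46968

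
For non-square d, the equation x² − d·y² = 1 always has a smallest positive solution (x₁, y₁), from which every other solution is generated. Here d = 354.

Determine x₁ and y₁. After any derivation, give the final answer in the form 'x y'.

[18; 1,4,2,2,18,2,2,4,1,36] for √354; ℓ=10 ⇒ convergent index 9
step 0: (18, 1)  from 18·(1,0) + (0,1)
step 1: (19, 1)  from 1·(18,1) + (1,0)
step 2: (94, 5)  from 4·(19,1) + (18,1)
step 3: (207, 11)  from 2·(94,5) + (19,1)
step 4: (508, 27)  from 2·(207,11) + (94,5)
…
step 6: (19210, 1021)  from 2·(9351,497) + (508,27)
…
step 8: (210294, 11177)  from 4·(47771,2539) + (19210,1021)
step 9: (258065, 13716)  from 1·(210294,11177) + (47771,2539)
fundamental: x₁=258065, y₁=13716  (since 66597544225 − 354·188128656 = 1)

258065 13716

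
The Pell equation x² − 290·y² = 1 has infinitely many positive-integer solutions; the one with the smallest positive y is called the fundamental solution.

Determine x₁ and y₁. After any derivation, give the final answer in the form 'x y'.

d=290: √d = [17; 34] (ℓ=1, odd), read p_1/q_1
step 0: (17, 1)  from 17·(1,0) + (0,1)
step 1: (579, 34)  from 34·(17,1) + (1,0)
fundamental: x₁=579, y₁=34  (since 335241 − 290·1156 = 1)

579 34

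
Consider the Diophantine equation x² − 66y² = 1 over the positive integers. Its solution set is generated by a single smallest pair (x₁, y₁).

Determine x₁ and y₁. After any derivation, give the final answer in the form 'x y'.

d=66: √d = [8; 8,16] (ℓ=2, even), read p_1/q_1
k=0  a_k=8  p_k/q_k = 8/1
k=1  a_k=8  p_k/q_k = 65/8
fundamental: x₁=65, y₁=8  (since 4225 − 66·64 = 1)

65 8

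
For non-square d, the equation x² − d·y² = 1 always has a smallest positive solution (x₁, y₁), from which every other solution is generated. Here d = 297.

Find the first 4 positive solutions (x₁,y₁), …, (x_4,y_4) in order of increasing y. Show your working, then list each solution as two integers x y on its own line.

[17; 4,3,1,1,2,1,1,3,4,34] for √297; ℓ=10 ⇒ convergent index 9
i=0: a=17 ⇒ p=17, q=1
…
i=3: a=1 ⇒ p=293, q=17
i=4: a=1 ⇒ p=517, q=30
…
i=6: a=1 ⇒ p=1844, q=107
i=7: a=1 ⇒ p=3171, q=184
i=8: a=3 ⇒ p=11357, q=659
i=9: a=4 ⇒ p=48599, q=2820
(x₁, y₁) = (48599, 2820);  48599² − 297·2820² = 1 ✓
(48599+2820√297)^2 = 4723725601 + 274098360√297
(48599+2820√297)^3 = 459136680917399 + 26641812392460√297
(48599+2820√297)^4 = 44627167107085622401 + 2589530880648228720√297

48599 2820
4723725601 274098360
459136680917399 26641812392460
44627167107085622401 2589530880648228720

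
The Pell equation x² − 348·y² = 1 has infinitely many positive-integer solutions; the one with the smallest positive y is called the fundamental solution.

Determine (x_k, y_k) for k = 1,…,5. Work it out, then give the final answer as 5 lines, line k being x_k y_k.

1567 84
4910977 263256
15391000351 825044220
48235390189057 2585688322224
151169697461504287 8103546376805796

[18; 1,1,1,8,1,1,1,36] for √348; ℓ=8 ⇒ convergent index 7
k=0  a_k=18  p_k/q_k = 18/1
k=1  a_k=1  p_k/q_k = 19/1
k=2  a_k=1  p_k/q_k = 37/2
k=3  a_k=1  p_k/q_k = 56/3
k=4  a_k=8  p_k/q_k = 485/26
k=5  a_k=1  p_k/q_k = 541/29
k=6  a_k=1  p_k/q_k = 1026/55
k=7  a_k=1  p_k/q_k = 1567/84
→ (1567, 84).  Check: 1567²=2455489, 348·84²=2455488, difference 1.
(1567+84√348)^2 = 4910977 + 263256√348
(1567+84√348)^3 = 15391000351 + 825044220√348
(1567+84√348)^4 = 48235390189057 + 2585688322224√348
(1567+84√348)^5 = 151169697461504287 + 8103546376805796√348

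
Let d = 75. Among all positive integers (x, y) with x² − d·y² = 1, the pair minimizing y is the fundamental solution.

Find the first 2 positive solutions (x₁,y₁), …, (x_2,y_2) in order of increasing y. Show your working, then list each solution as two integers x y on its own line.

[8; 1,1,1,16] for √75; ℓ=4 ⇒ convergent index 3
k=0  a_k=8  p_k/q_k = 8/1
k=1  a_k=1  p_k/q_k = 9/1
k=2  a_k=1  p_k/q_k = 17/2
k=3  a_k=1  p_k/q_k = 26/3
→ (26, 3).  Check: 26²=676, 75·3²=675, difference 1.
n=2: (26,3)∘(26,3) = (26·26+75·3·3, 26·3+3·26) = (1351,156)

26 3
1351 156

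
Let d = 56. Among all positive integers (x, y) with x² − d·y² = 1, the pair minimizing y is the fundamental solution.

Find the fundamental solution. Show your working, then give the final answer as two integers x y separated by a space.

d=56: √d = [7; 2,14] (ℓ=2, even), read p_1/q_1
i=0: a=7 ⇒ p=7, q=1
i=1: a=2 ⇒ p=15, q=2
fundamental: x₁=15, y₁=2  (since 225 − 56·4 = 1)

15 2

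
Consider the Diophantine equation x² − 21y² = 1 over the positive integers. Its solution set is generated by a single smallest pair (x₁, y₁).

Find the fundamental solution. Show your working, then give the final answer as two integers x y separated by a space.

55 12

√21 = [4; 1,1,2,1,1,8, …], period ℓ=6 (even) → k=5
a_0=4:  p_0=4·1+0=4,  q_0=4·0+1=1
a_1=1:  p_1=1·4+1=5,  q_1=1·1+0=1
…
a_4=1:  p_4=1·23+9=32,  q_4=1·5+2=7
a_5=1:  p_5=1·32+23=55,  q_5=1·7+5=12
fundamental: x₁=55, y₁=12  (since 3025 − 21·144 = 1)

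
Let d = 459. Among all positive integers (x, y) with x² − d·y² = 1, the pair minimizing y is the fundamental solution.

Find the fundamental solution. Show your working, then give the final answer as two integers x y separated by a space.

499850 23331

√459 → a₀=21, period (2,2,1,4,21,4,1,2,2,42); ℓ=10 even so k=9
i=0: a=21 ⇒ p=21, q=1
…
i=2: a=2 ⇒ p=107, q=5
…
i=4: a=4 ⇒ p=707, q=33
…
i=6: a=4 ⇒ p=60695, q=2833
…
i=8: a=2 ⇒ p=212079, q=9899
i=9: a=2 ⇒ p=499850, q=23331
(x₁, y₁) = (499850, 23331);  499850² − 459·23331² = 1 ✓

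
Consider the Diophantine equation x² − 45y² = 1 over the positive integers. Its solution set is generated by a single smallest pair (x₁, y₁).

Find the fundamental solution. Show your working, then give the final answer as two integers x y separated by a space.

√45 → a₀=6, period (1,2,2,2,1,12); ℓ=6 even so k=5
step 0: (6, 1)  from 6·(1,0) + (0,1)
…
step 2: (20, 3)  from 2·(7,1) + (6,1)
…
step 4: (114, 17)  from 2·(47,7) + (20,3)
step 5: (161, 24)  from 1·(114,17) + (47,7)
fundamental: x₁=161, y₁=24  (since 25921 − 45·576 = 1)

161 24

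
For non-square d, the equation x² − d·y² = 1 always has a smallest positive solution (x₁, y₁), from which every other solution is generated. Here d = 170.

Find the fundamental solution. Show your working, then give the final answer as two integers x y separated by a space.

339 26

√170 → a₀=13, period (26); ℓ=1 odd so k=1
step 0: (13, 1)  from 13·(1,0) + (0,1)
step 1: (339, 26)  from 26·(13,1) + (1,0)
(x₁, y₁) = (339, 26);  339² − 170·26² = 1 ✓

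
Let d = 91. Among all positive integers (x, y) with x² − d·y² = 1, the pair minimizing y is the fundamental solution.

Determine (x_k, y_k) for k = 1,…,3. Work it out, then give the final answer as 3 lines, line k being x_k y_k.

[9; 1,1,5,1,5,1,1,18] for √91; ℓ=8 ⇒ convergent index 7
a_0=9:  p_0=9·1+0=9,  q_0=9·0+1=1
…
a_3=5:  p_3=5·19+10=105,  q_3=5·2+1=11
a_4=1:  p_4=1·105+19=124,  q_4=1·11+2=13
a_5=5:  p_5=5·124+105=725,  q_5=5·13+11=76
a_6=1:  p_6=1·725+124=849,  q_6=1·76+13=89
a_7=1:  p_7=1·849+725=1574,  q_7=1·89+76=165
(x₁, y₁) = (1574, 165);  1574² − 91·165² = 1 ✓
n=2: (1574,165)∘(1574,165) = (1574·1574+91·165·165, 1574·165+165·1574) = (4954951,519420)
n=3: (4954951,519420)∘(1574,165) = (1574·4954951+91·165·519420, 1574·519420+165·4954951) = (15598184174,1635133995)

1574 165
4954951 519420
15598184174 1635133995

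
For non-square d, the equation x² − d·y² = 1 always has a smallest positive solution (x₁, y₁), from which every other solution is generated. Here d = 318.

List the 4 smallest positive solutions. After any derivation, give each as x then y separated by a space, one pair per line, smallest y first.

107 6
22897 1284
4899851 274770
1048545217 58799496

[17; 1,4,1,34] for √318; ℓ=4 ⇒ convergent index 3
i=0: a=17 ⇒ p=17, q=1
i=1: a=1 ⇒ p=18, q=1
i=2: a=4 ⇒ p=89, q=5
i=3: a=1 ⇒ p=107, q=6
→ (107, 6).  Check: 107²=11449, 318·6²=11448, difference 1.
(x_2, y_2) = (107·107 + 318·6·6, 107·6 + 6·107) = (22897, 1284)
(x_3, y_3) = (107·22897 + 318·6·1284, 107·1284 + 6·22897) = (4899851, 274770)
(x_4, y_4) = (107·4899851 + 318·6·274770, 107·274770 + 6·4899851) = (1048545217, 58799496)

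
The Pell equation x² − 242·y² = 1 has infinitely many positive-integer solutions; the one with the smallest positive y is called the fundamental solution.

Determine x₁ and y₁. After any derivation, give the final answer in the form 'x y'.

19601 1260

√242 → a₀=15, period (1,1,3,1,14,1,3,1,1,30); ℓ=10 even so k=9
i=0: a=15 ⇒ p=15, q=1
…
i=2: a=1 ⇒ p=31, q=2
i=3: a=3 ⇒ p=109, q=7
…
i=6: a=1 ⇒ p=2209, q=142
i=7: a=3 ⇒ p=8696, q=559
i=8: a=1 ⇒ p=10905, q=701
i=9: a=1 ⇒ p=19601, q=1260
fundamental: x₁=19601, y₁=1260  (since 384199201 − 242·1587600 = 1)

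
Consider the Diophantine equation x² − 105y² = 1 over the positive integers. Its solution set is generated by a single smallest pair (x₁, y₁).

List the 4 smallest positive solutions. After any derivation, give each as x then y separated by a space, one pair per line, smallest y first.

41 4
3361 328
275561 26892
22592641 2204816

[10; 4,20] for √105; ℓ=2 ⇒ convergent index 1
k=0  a_k=10  p_k/q_k = 10/1
k=1  a_k=4  p_k/q_k = 41/4
fundamental: x₁=41, y₁=4  (since 1681 − 105·16 = 1)
(x_2, y_2) = (41·41 + 105·4·4, 41·4 + 4·41) = (3361, 328)
(x_3, y_3) = (41·3361 + 105·4·328, 41·328 + 4·3361) = (275561, 26892)
(x_4, y_4) = (41·275561 + 105·4·26892, 41·26892 + 4·275561) = (22592641, 2204816)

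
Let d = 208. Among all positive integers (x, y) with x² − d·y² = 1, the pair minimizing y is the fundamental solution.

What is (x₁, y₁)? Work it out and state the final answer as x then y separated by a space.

√208 → a₀=14, period (2,2,1,2,2,28); ℓ=6 even so k=5
a_0=14:  p_0=14·1+0=14,  q_0=14·0+1=1
…
a_2=2:  p_2=2·29+14=72,  q_2=2·2+1=5
a_3=1:  p_3=1·72+29=101,  q_3=1·5+2=7
a_4=2:  p_4=2·101+72=274,  q_4=2·7+5=19
a_5=2:  p_5=2·274+101=649,  q_5=2·19+7=45
→ (649, 45).  Check: 649²=421201, 208·45²=421200, difference 1.

649 45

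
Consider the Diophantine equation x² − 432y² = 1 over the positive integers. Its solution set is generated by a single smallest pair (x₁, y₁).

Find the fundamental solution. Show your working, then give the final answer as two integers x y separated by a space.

√432 → a₀=20, period (1,3,1,1,1,3,1,40); ℓ=8 even so k=7
i=0: a=20 ⇒ p=20, q=1
…
i=2: a=3 ⇒ p=83, q=4
…
i=4: a=1 ⇒ p=187, q=9
…
i=6: a=3 ⇒ p=1060, q=51
i=7: a=1 ⇒ p=1351, q=65
→ (1351, 65).  Check: 1351²=1825201, 432·65²=1825200, difference 1.

1351 65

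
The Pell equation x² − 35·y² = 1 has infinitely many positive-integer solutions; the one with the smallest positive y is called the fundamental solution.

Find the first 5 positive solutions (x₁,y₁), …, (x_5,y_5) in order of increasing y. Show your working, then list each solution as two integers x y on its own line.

√35 = [5; 1,10, …], period ℓ=2 (even) → k=1
step 0: (5, 1)  from 5·(1,0) + (0,1)
step 1: (6, 1)  from 1·(5,1) + (1,0)
fundamental: x₁=6, y₁=1  (since 36 − 35·1 = 1)
k=2:  x_2 = 6·6+35·1·1 = 71,  y_2 = 6·1+1·6 = 12
k=3:  x_3 = 6·71+35·1·12 = 846,  y_3 = 6·12+1·71 = 143
k=4:  x_4 = 6·846+35·1·143 = 10081,  y_4 = 6·143+1·846 = 1704
k=5:  x_5 = 6·10081+35·1·1704 = 120126,  y_5 = 6·1704+1·10081 = 20305

6 1
71 12
846 143
10081 1704
120126 20305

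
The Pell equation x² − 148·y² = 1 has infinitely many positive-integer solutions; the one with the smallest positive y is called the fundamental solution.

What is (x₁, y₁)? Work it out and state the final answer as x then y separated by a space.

73 6

[12; 6,24] for √148; ℓ=2 ⇒ convergent index 1
i=0: a=12 ⇒ p=12, q=1
i=1: a=6 ⇒ p=73, q=6
(x₁, y₁) = (73, 6);  73² − 148·6² = 1 ✓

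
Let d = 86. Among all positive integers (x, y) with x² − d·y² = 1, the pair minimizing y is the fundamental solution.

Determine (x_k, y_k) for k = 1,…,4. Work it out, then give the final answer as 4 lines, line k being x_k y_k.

10405 1122
216528049 23348820
4505948689285 485888943078
93768792007492801 10111348882104360

[9; 3,1,1,1,8,1,1,1,3,18] for √86; ℓ=10 ⇒ convergent index 9
i=0: a=9 ⇒ p=9, q=1
i=1: a=3 ⇒ p=28, q=3
…
i=3: a=1 ⇒ p=65, q=7
i=4: a=1 ⇒ p=102, q=11
i=5: a=8 ⇒ p=881, q=95
i=6: a=1 ⇒ p=983, q=106
i=7: a=1 ⇒ p=1864, q=201
i=8: a=1 ⇒ p=2847, q=307
i=9: a=3 ⇒ p=10405, q=1122
fundamental: x₁=10405, y₁=1122  (since 108264025 − 86·1258884 = 1)
(10405+1122√86)^2 = 216528049 + 23348820√86
(10405+1122√86)^3 = 4505948689285 + 485888943078√86
(10405+1122√86)^4 = 93768792007492801 + 10111348882104360√86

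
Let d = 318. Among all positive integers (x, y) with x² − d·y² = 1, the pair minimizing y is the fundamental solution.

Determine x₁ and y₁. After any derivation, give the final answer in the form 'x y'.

√318 → a₀=17, period (1,4,1,34); ℓ=4 even so k=3
step 0: (17, 1)  from 17·(1,0) + (0,1)
…
step 2: (89, 5)  from 4·(18,1) + (17,1)
step 3: (107, 6)  from 1·(89,5) + (18,1)
→ (107, 6).  Check: 107²=11449, 318·6²=11448, difference 1.

107 6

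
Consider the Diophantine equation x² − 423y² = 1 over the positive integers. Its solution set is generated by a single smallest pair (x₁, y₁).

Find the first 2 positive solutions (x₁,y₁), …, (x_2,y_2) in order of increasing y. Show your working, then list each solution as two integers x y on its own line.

√423 → a₀=20, period (1,1,3,4,3,1,1,40); ℓ=8 even so k=7
a_0=20:  p_0=20·1+0=20,  q_0=20·0+1=1
a_1=1:  p_1=1·20+1=21,  q_1=1·1+0=1
…
a_6=1:  p_6=1·1995+617=2612,  q_6=1·97+30=127
a_7=1:  p_7=1·2612+1995=4607,  q_7=1·127+97=224
(x₁, y₁) = (4607, 224);  4607² − 423·224² = 1 ✓
n=2: (4607,224)∘(4607,224) = (4607·4607+423·224·224, 4607·224+224·4607) = (42448897,2063936)

4607 224
42448897 2063936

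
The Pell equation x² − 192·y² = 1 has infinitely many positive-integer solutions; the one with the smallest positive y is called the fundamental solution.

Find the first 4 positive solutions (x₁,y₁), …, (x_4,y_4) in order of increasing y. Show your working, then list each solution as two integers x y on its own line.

√192 = [13; 1,5,1,26, …], period ℓ=4 (even) → k=3
k=0  a_k=13  p_k/q_k = 13/1
…
k=2  a_k=5  p_k/q_k = 83/6
k=3  a_k=1  p_k/q_k = 97/7
fundamental: x₁=97, y₁=7  (since 9409 − 192·49 = 1)
(x_2, y_2) = (97·97 + 192·7·7, 97·7 + 7·97) = (18817, 1358)
(x_3, y_3) = (97·18817 + 192·7·1358, 97·1358 + 7·18817) = (3650401, 263445)
(x_4, y_4) = (97·3650401 + 192·7·263445, 97·263445 + 7·3650401) = (708158977, 51106972)

97 7
18817 1358
3650401 263445
708158977 51106972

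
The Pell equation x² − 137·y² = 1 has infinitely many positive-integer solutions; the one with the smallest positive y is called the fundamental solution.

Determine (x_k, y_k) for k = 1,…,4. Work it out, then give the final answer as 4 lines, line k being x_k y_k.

d=137: √d = [11; 1,2,2,1,1,2,2,1,22] (ℓ=9, odd), read p_17/q_17
step 0: (11, 1)  from 11·(1,0) + (0,1)
…
step 4: (117, 10)  from 1·(82,7) + (35,3)
step 5: (199, 17)  from 1·(117,10) + (82,7)
…
step 9: (39597, 3383)  from 22·(1744,149) + (1229,105)
step 10: (41341, 3532)  from 1·(39597,3383) + (1744,149)
step 11: (122279, 10447)  from 2·(41341,3532) + (39597,3383)
…
step 13: (408178, 34873)  from 1·(285899,24426) + (122279,10447)
…
step 16: (4286741, 366241)  from 2·(1796332,153471) + (694077,59299)
step 17: (6083073, 519712)  from 1·(4286741,366241) + (1796332,153471)
→ (6083073, 519712).  Check: 6083073²=37003777123329, 137·519712²=37003777123328, difference 1.
n=2: (6083073,519712)∘(6083073,519712) = (6083073·6083073+137·519712·519712, 6083073·519712+519712·6083073) = (74007554246657,6322892069952)
n=3: (74007554246657,6322892069952)∘(6083073,519712) = (6083073·74007554246657+137·519712·6322892069952, 6083073·6322892069952+519712·74007554246657) = (900386710067742990849,76925228065277725280)
n=4: (900386710067742990849,76925228065277725280)∘(6083073,519712) = (6083073·900386710067742990849+137·519712·76925228065277725280, 6083073·76925228065277725280+519712·900386710067742990849) = (10954236171143757109591351297,935883555725460013412300928)

6083073 519712
74007554246657 6322892069952
900386710067742990849 76925228065277725280
10954236171143757109591351297 935883555725460013412300928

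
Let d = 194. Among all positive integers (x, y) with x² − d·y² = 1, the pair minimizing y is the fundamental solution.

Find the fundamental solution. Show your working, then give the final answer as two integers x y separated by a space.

195 14

d=194: √d = [13; 1,12,1,26] (ℓ=4, even), read p_3/q_3
k=0  a_k=13  p_k/q_k = 13/1
…
k=2  a_k=12  p_k/q_k = 181/13
k=3  a_k=1  p_k/q_k = 195/14
fundamental: x₁=195, y₁=14  (since 38025 − 194·196 = 1)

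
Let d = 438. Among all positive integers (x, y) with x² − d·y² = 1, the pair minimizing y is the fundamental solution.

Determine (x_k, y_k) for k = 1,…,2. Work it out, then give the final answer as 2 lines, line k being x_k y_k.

293 14
171697 8204

d=438: √d = [20; 1,12,1,40] (ℓ=4, even), read p_3/q_3
a_0=20:  p_0=20·1+0=20,  q_0=20·0+1=1
a_1=1:  p_1=1·20+1=21,  q_1=1·1+0=1
a_2=12:  p_2=12·21+20=272,  q_2=12·1+1=13
a_3=1:  p_3=1·272+21=293,  q_3=1·13+1=14
→ (293, 14).  Check: 293²=85849, 438·14²=85848, difference 1.
(293+14√438)^2 = 171697 + 8204√438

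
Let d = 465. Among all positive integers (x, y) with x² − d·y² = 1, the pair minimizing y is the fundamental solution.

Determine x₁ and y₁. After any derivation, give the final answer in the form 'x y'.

√465 = [21; 1,1,3,2,2,2,3,1,1,42, …], period ℓ=10 (even) → k=9
k=0  a_k=21  p_k/q_k = 21/1
…
k=2  a_k=1  p_k/q_k = 43/2
k=3  a_k=3  p_k/q_k = 151/7
k=4  a_k=2  p_k/q_k = 345/16
k=5  a_k=2  p_k/q_k = 841/39
k=6  a_k=2  p_k/q_k = 2027/94
k=7  a_k=3  p_k/q_k = 6922/321
k=8  a_k=1  p_k/q_k = 8949/415
k=9  a_k=1  p_k/q_k = 15871/736
fundamental: x₁=15871, y₁=736  (since 251888641 − 465·541696 = 1)

15871 736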